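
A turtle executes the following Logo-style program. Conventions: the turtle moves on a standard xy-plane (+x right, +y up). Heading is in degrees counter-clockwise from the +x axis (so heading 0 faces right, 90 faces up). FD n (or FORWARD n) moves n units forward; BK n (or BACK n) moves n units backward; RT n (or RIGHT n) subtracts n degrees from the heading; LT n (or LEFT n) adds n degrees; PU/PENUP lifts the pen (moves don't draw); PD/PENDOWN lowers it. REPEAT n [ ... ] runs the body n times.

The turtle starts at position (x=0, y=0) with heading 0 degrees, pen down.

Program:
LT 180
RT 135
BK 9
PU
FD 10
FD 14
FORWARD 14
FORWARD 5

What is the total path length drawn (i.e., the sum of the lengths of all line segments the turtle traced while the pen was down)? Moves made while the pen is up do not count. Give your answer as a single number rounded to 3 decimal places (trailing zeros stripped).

Answer: 9

Derivation:
Executing turtle program step by step:
Start: pos=(0,0), heading=0, pen down
LT 180: heading 0 -> 180
RT 135: heading 180 -> 45
BK 9: (0,0) -> (-6.364,-6.364) [heading=45, draw]
PU: pen up
FD 10: (-6.364,-6.364) -> (0.707,0.707) [heading=45, move]
FD 14: (0.707,0.707) -> (10.607,10.607) [heading=45, move]
FD 14: (10.607,10.607) -> (20.506,20.506) [heading=45, move]
FD 5: (20.506,20.506) -> (24.042,24.042) [heading=45, move]
Final: pos=(24.042,24.042), heading=45, 1 segment(s) drawn

Segment lengths:
  seg 1: (0,0) -> (-6.364,-6.364), length = 9
Total = 9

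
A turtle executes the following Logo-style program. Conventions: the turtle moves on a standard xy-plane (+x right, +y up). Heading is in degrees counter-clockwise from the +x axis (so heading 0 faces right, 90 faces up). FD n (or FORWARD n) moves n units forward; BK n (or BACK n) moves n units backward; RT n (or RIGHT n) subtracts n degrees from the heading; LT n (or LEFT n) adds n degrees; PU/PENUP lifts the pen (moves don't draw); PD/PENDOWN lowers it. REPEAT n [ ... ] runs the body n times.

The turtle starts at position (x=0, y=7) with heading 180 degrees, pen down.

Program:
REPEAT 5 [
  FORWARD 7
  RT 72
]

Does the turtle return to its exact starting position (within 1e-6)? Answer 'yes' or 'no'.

Executing turtle program step by step:
Start: pos=(0,7), heading=180, pen down
REPEAT 5 [
  -- iteration 1/5 --
  FD 7: (0,7) -> (-7,7) [heading=180, draw]
  RT 72: heading 180 -> 108
  -- iteration 2/5 --
  FD 7: (-7,7) -> (-9.163,13.657) [heading=108, draw]
  RT 72: heading 108 -> 36
  -- iteration 3/5 --
  FD 7: (-9.163,13.657) -> (-3.5,17.772) [heading=36, draw]
  RT 72: heading 36 -> 324
  -- iteration 4/5 --
  FD 7: (-3.5,17.772) -> (2.163,13.657) [heading=324, draw]
  RT 72: heading 324 -> 252
  -- iteration 5/5 --
  FD 7: (2.163,13.657) -> (0,7) [heading=252, draw]
  RT 72: heading 252 -> 180
]
Final: pos=(0,7), heading=180, 5 segment(s) drawn

Start position: (0, 7)
Final position: (0, 7)
Distance = 0; < 1e-6 -> CLOSED

Answer: yes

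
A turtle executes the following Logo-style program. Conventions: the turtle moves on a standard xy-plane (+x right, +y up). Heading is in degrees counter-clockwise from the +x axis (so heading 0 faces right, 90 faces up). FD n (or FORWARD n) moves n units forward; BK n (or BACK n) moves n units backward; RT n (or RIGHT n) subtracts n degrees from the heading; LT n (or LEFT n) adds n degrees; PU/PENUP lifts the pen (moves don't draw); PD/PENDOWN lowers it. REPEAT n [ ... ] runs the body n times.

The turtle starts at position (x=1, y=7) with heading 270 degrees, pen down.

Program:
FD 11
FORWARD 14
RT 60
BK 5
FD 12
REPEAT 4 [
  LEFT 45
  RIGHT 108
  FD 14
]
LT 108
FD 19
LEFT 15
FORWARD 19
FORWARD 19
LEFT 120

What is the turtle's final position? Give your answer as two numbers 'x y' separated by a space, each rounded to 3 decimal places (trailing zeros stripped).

Executing turtle program step by step:
Start: pos=(1,7), heading=270, pen down
FD 11: (1,7) -> (1,-4) [heading=270, draw]
FD 14: (1,-4) -> (1,-18) [heading=270, draw]
RT 60: heading 270 -> 210
BK 5: (1,-18) -> (5.33,-15.5) [heading=210, draw]
FD 12: (5.33,-15.5) -> (-5.062,-21.5) [heading=210, draw]
REPEAT 4 [
  -- iteration 1/4 --
  LT 45: heading 210 -> 255
  RT 108: heading 255 -> 147
  FD 14: (-5.062,-21.5) -> (-16.804,-13.875) [heading=147, draw]
  -- iteration 2/4 --
  LT 45: heading 147 -> 192
  RT 108: heading 192 -> 84
  FD 14: (-16.804,-13.875) -> (-15.34,0.048) [heading=84, draw]
  -- iteration 3/4 --
  LT 45: heading 84 -> 129
  RT 108: heading 129 -> 21
  FD 14: (-15.34,0.048) -> (-2.27,5.065) [heading=21, draw]
  -- iteration 4/4 --
  LT 45: heading 21 -> 66
  RT 108: heading 66 -> 318
  FD 14: (-2.27,5.065) -> (8.134,-4.302) [heading=318, draw]
]
LT 108: heading 318 -> 66
FD 19: (8.134,-4.302) -> (15.862,13.055) [heading=66, draw]
LT 15: heading 66 -> 81
FD 19: (15.862,13.055) -> (18.834,31.821) [heading=81, draw]
FD 19: (18.834,31.821) -> (21.806,50.587) [heading=81, draw]
LT 120: heading 81 -> 201
Final: pos=(21.806,50.587), heading=201, 11 segment(s) drawn

Answer: 21.806 50.587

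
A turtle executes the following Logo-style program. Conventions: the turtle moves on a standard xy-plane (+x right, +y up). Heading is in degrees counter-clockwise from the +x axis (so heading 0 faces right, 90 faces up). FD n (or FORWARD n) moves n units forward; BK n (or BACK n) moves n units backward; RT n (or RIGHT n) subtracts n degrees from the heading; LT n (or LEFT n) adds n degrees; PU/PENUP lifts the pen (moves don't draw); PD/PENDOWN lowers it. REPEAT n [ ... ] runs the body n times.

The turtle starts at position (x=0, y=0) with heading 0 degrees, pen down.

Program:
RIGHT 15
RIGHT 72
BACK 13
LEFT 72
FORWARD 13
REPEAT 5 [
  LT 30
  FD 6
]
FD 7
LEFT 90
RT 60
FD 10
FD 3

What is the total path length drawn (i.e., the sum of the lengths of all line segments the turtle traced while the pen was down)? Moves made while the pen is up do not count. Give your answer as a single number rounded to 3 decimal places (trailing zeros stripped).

Executing turtle program step by step:
Start: pos=(0,0), heading=0, pen down
RT 15: heading 0 -> 345
RT 72: heading 345 -> 273
BK 13: (0,0) -> (-0.68,12.982) [heading=273, draw]
LT 72: heading 273 -> 345
FD 13: (-0.68,12.982) -> (11.877,9.618) [heading=345, draw]
REPEAT 5 [
  -- iteration 1/5 --
  LT 30: heading 345 -> 15
  FD 6: (11.877,9.618) -> (17.672,11.17) [heading=15, draw]
  -- iteration 2/5 --
  LT 30: heading 15 -> 45
  FD 6: (17.672,11.17) -> (21.915,15.413) [heading=45, draw]
  -- iteration 3/5 --
  LT 30: heading 45 -> 75
  FD 6: (21.915,15.413) -> (23.468,21.209) [heading=75, draw]
  -- iteration 4/5 --
  LT 30: heading 75 -> 105
  FD 6: (23.468,21.209) -> (21.915,27.004) [heading=105, draw]
  -- iteration 5/5 --
  LT 30: heading 105 -> 135
  FD 6: (21.915,27.004) -> (17.672,31.247) [heading=135, draw]
]
FD 7: (17.672,31.247) -> (12.722,36.197) [heading=135, draw]
LT 90: heading 135 -> 225
RT 60: heading 225 -> 165
FD 10: (12.722,36.197) -> (3.063,38.785) [heading=165, draw]
FD 3: (3.063,38.785) -> (0.165,39.561) [heading=165, draw]
Final: pos=(0.165,39.561), heading=165, 10 segment(s) drawn

Segment lengths:
  seg 1: (0,0) -> (-0.68,12.982), length = 13
  seg 2: (-0.68,12.982) -> (11.877,9.618), length = 13
  seg 3: (11.877,9.618) -> (17.672,11.17), length = 6
  seg 4: (17.672,11.17) -> (21.915,15.413), length = 6
  seg 5: (21.915,15.413) -> (23.468,21.209), length = 6
  seg 6: (23.468,21.209) -> (21.915,27.004), length = 6
  seg 7: (21.915,27.004) -> (17.672,31.247), length = 6
  seg 8: (17.672,31.247) -> (12.722,36.197), length = 7
  seg 9: (12.722,36.197) -> (3.063,38.785), length = 10
  seg 10: (3.063,38.785) -> (0.165,39.561), length = 3
Total = 76

Answer: 76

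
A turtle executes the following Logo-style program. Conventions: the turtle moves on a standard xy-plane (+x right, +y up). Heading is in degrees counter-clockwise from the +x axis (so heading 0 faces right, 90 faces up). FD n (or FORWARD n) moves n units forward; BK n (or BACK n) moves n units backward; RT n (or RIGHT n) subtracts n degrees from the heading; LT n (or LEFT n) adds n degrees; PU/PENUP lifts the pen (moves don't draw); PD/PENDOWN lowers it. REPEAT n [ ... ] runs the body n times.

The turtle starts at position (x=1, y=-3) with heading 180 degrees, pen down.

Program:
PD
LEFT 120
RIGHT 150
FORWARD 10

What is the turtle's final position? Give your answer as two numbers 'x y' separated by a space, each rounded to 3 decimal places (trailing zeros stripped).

Answer: -7.66 2

Derivation:
Executing turtle program step by step:
Start: pos=(1,-3), heading=180, pen down
PD: pen down
LT 120: heading 180 -> 300
RT 150: heading 300 -> 150
FD 10: (1,-3) -> (-7.66,2) [heading=150, draw]
Final: pos=(-7.66,2), heading=150, 1 segment(s) drawn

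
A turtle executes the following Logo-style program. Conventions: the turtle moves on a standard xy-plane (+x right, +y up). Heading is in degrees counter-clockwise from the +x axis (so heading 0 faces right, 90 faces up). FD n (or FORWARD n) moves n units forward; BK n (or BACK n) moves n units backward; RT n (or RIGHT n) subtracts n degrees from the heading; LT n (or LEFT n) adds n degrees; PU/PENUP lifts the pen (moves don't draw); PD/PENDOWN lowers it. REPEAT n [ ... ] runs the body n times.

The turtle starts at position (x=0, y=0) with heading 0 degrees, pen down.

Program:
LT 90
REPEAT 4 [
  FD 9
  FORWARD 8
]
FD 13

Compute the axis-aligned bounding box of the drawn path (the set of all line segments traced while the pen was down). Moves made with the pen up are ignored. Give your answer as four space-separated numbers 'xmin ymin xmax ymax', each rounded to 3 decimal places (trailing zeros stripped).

Answer: 0 0 0 81

Derivation:
Executing turtle program step by step:
Start: pos=(0,0), heading=0, pen down
LT 90: heading 0 -> 90
REPEAT 4 [
  -- iteration 1/4 --
  FD 9: (0,0) -> (0,9) [heading=90, draw]
  FD 8: (0,9) -> (0,17) [heading=90, draw]
  -- iteration 2/4 --
  FD 9: (0,17) -> (0,26) [heading=90, draw]
  FD 8: (0,26) -> (0,34) [heading=90, draw]
  -- iteration 3/4 --
  FD 9: (0,34) -> (0,43) [heading=90, draw]
  FD 8: (0,43) -> (0,51) [heading=90, draw]
  -- iteration 4/4 --
  FD 9: (0,51) -> (0,60) [heading=90, draw]
  FD 8: (0,60) -> (0,68) [heading=90, draw]
]
FD 13: (0,68) -> (0,81) [heading=90, draw]
Final: pos=(0,81), heading=90, 9 segment(s) drawn

Segment endpoints: x in {0, 0, 0, 0, 0, 0, 0, 0, 0, 0}, y in {0, 9, 17, 26, 34, 43, 51, 60, 68, 81}
xmin=0, ymin=0, xmax=0, ymax=81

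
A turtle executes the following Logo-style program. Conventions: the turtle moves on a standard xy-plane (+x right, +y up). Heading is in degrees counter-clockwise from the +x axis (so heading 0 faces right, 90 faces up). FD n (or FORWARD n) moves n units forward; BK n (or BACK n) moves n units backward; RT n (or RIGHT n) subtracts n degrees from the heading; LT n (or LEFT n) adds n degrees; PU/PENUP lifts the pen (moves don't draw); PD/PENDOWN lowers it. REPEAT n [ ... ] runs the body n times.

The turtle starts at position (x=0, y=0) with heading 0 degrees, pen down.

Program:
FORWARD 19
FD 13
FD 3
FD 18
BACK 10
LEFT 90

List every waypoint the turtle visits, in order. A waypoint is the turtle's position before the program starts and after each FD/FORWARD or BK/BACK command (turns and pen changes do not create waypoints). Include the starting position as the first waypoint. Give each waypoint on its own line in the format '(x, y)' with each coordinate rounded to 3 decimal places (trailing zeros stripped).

Answer: (0, 0)
(19, 0)
(32, 0)
(35, 0)
(53, 0)
(43, 0)

Derivation:
Executing turtle program step by step:
Start: pos=(0,0), heading=0, pen down
FD 19: (0,0) -> (19,0) [heading=0, draw]
FD 13: (19,0) -> (32,0) [heading=0, draw]
FD 3: (32,0) -> (35,0) [heading=0, draw]
FD 18: (35,0) -> (53,0) [heading=0, draw]
BK 10: (53,0) -> (43,0) [heading=0, draw]
LT 90: heading 0 -> 90
Final: pos=(43,0), heading=90, 5 segment(s) drawn
Waypoints (6 total):
(0, 0)
(19, 0)
(32, 0)
(35, 0)
(53, 0)
(43, 0)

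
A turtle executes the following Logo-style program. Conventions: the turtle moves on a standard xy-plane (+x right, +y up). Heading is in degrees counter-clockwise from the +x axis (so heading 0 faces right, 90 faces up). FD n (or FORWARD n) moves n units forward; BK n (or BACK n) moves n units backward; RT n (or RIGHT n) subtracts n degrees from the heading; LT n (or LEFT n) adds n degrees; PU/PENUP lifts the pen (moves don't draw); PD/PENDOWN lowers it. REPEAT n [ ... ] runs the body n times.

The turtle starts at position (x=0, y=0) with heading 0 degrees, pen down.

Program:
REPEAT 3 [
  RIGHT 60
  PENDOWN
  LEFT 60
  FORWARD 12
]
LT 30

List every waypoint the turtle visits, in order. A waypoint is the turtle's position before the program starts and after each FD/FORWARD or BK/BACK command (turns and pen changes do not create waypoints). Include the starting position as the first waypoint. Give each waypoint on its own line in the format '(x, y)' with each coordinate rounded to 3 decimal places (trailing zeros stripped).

Answer: (0, 0)
(12, 0)
(24, 0)
(36, 0)

Derivation:
Executing turtle program step by step:
Start: pos=(0,0), heading=0, pen down
REPEAT 3 [
  -- iteration 1/3 --
  RT 60: heading 0 -> 300
  PD: pen down
  LT 60: heading 300 -> 0
  FD 12: (0,0) -> (12,0) [heading=0, draw]
  -- iteration 2/3 --
  RT 60: heading 0 -> 300
  PD: pen down
  LT 60: heading 300 -> 0
  FD 12: (12,0) -> (24,0) [heading=0, draw]
  -- iteration 3/3 --
  RT 60: heading 0 -> 300
  PD: pen down
  LT 60: heading 300 -> 0
  FD 12: (24,0) -> (36,0) [heading=0, draw]
]
LT 30: heading 0 -> 30
Final: pos=(36,0), heading=30, 3 segment(s) drawn
Waypoints (4 total):
(0, 0)
(12, 0)
(24, 0)
(36, 0)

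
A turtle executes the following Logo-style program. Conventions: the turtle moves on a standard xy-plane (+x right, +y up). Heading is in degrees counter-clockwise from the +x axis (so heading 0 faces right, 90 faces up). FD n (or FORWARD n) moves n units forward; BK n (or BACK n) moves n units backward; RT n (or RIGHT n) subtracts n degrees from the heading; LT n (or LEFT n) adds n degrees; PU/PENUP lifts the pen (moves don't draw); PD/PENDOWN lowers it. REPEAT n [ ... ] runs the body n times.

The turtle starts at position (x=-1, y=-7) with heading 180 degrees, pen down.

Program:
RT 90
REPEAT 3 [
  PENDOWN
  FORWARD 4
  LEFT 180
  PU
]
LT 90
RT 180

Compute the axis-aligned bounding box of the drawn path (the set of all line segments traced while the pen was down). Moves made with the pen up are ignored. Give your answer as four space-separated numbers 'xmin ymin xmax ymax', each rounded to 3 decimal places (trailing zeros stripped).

Executing turtle program step by step:
Start: pos=(-1,-7), heading=180, pen down
RT 90: heading 180 -> 90
REPEAT 3 [
  -- iteration 1/3 --
  PD: pen down
  FD 4: (-1,-7) -> (-1,-3) [heading=90, draw]
  LT 180: heading 90 -> 270
  PU: pen up
  -- iteration 2/3 --
  PD: pen down
  FD 4: (-1,-3) -> (-1,-7) [heading=270, draw]
  LT 180: heading 270 -> 90
  PU: pen up
  -- iteration 3/3 --
  PD: pen down
  FD 4: (-1,-7) -> (-1,-3) [heading=90, draw]
  LT 180: heading 90 -> 270
  PU: pen up
]
LT 90: heading 270 -> 0
RT 180: heading 0 -> 180
Final: pos=(-1,-3), heading=180, 3 segment(s) drawn

Segment endpoints: x in {-1, -1, -1, -1}, y in {-7, -3}
xmin=-1, ymin=-7, xmax=-1, ymax=-3

Answer: -1 -7 -1 -3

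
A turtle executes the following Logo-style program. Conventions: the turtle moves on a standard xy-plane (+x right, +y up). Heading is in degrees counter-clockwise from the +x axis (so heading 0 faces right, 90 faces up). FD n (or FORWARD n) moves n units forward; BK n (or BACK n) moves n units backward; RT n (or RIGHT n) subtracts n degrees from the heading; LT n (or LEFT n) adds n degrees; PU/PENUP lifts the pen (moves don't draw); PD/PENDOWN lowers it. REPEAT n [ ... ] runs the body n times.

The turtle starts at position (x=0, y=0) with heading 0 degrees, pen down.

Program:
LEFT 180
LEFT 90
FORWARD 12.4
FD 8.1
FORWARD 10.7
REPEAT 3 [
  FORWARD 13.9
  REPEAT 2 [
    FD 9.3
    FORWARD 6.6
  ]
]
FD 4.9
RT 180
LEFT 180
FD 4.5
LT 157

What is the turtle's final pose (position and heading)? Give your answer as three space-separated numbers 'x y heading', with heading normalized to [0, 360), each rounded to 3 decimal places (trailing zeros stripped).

Executing turtle program step by step:
Start: pos=(0,0), heading=0, pen down
LT 180: heading 0 -> 180
LT 90: heading 180 -> 270
FD 12.4: (0,0) -> (0,-12.4) [heading=270, draw]
FD 8.1: (0,-12.4) -> (0,-20.5) [heading=270, draw]
FD 10.7: (0,-20.5) -> (0,-31.2) [heading=270, draw]
REPEAT 3 [
  -- iteration 1/3 --
  FD 13.9: (0,-31.2) -> (0,-45.1) [heading=270, draw]
  REPEAT 2 [
    -- iteration 1/2 --
    FD 9.3: (0,-45.1) -> (0,-54.4) [heading=270, draw]
    FD 6.6: (0,-54.4) -> (0,-61) [heading=270, draw]
    -- iteration 2/2 --
    FD 9.3: (0,-61) -> (0,-70.3) [heading=270, draw]
    FD 6.6: (0,-70.3) -> (0,-76.9) [heading=270, draw]
  ]
  -- iteration 2/3 --
  FD 13.9: (0,-76.9) -> (0,-90.8) [heading=270, draw]
  REPEAT 2 [
    -- iteration 1/2 --
    FD 9.3: (0,-90.8) -> (0,-100.1) [heading=270, draw]
    FD 6.6: (0,-100.1) -> (0,-106.7) [heading=270, draw]
    -- iteration 2/2 --
    FD 9.3: (0,-106.7) -> (0,-116) [heading=270, draw]
    FD 6.6: (0,-116) -> (0,-122.6) [heading=270, draw]
  ]
  -- iteration 3/3 --
  FD 13.9: (0,-122.6) -> (0,-136.5) [heading=270, draw]
  REPEAT 2 [
    -- iteration 1/2 --
    FD 9.3: (0,-136.5) -> (0,-145.8) [heading=270, draw]
    FD 6.6: (0,-145.8) -> (0,-152.4) [heading=270, draw]
    -- iteration 2/2 --
    FD 9.3: (0,-152.4) -> (0,-161.7) [heading=270, draw]
    FD 6.6: (0,-161.7) -> (0,-168.3) [heading=270, draw]
  ]
]
FD 4.9: (0,-168.3) -> (0,-173.2) [heading=270, draw]
RT 180: heading 270 -> 90
LT 180: heading 90 -> 270
FD 4.5: (0,-173.2) -> (0,-177.7) [heading=270, draw]
LT 157: heading 270 -> 67
Final: pos=(0,-177.7), heading=67, 20 segment(s) drawn

Answer: 0 -177.7 67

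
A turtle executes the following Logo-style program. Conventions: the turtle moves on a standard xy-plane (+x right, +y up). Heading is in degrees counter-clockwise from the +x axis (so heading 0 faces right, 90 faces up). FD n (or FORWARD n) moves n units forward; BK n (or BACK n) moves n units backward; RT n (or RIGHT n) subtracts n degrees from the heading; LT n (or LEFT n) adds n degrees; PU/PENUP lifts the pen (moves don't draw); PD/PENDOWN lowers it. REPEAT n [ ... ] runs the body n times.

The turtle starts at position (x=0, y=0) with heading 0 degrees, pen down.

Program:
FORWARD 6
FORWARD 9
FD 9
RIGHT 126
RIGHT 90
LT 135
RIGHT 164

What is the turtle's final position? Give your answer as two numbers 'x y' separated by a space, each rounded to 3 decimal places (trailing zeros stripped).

Executing turtle program step by step:
Start: pos=(0,0), heading=0, pen down
FD 6: (0,0) -> (6,0) [heading=0, draw]
FD 9: (6,0) -> (15,0) [heading=0, draw]
FD 9: (15,0) -> (24,0) [heading=0, draw]
RT 126: heading 0 -> 234
RT 90: heading 234 -> 144
LT 135: heading 144 -> 279
RT 164: heading 279 -> 115
Final: pos=(24,0), heading=115, 3 segment(s) drawn

Answer: 24 0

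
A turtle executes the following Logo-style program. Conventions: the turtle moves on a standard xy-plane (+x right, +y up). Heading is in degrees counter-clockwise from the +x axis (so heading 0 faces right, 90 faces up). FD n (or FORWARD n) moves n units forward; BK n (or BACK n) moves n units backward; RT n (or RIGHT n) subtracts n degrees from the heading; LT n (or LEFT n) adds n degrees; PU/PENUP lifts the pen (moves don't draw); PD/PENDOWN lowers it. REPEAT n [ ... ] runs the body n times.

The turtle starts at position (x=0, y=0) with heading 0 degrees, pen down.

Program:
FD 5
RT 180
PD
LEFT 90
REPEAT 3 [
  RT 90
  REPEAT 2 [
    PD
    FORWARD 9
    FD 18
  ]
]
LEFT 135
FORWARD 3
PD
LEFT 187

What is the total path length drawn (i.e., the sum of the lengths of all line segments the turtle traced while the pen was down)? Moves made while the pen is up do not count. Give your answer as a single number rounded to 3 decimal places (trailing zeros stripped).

Executing turtle program step by step:
Start: pos=(0,0), heading=0, pen down
FD 5: (0,0) -> (5,0) [heading=0, draw]
RT 180: heading 0 -> 180
PD: pen down
LT 90: heading 180 -> 270
REPEAT 3 [
  -- iteration 1/3 --
  RT 90: heading 270 -> 180
  REPEAT 2 [
    -- iteration 1/2 --
    PD: pen down
    FD 9: (5,0) -> (-4,0) [heading=180, draw]
    FD 18: (-4,0) -> (-22,0) [heading=180, draw]
    -- iteration 2/2 --
    PD: pen down
    FD 9: (-22,0) -> (-31,0) [heading=180, draw]
    FD 18: (-31,0) -> (-49,0) [heading=180, draw]
  ]
  -- iteration 2/3 --
  RT 90: heading 180 -> 90
  REPEAT 2 [
    -- iteration 1/2 --
    PD: pen down
    FD 9: (-49,0) -> (-49,9) [heading=90, draw]
    FD 18: (-49,9) -> (-49,27) [heading=90, draw]
    -- iteration 2/2 --
    PD: pen down
    FD 9: (-49,27) -> (-49,36) [heading=90, draw]
    FD 18: (-49,36) -> (-49,54) [heading=90, draw]
  ]
  -- iteration 3/3 --
  RT 90: heading 90 -> 0
  REPEAT 2 [
    -- iteration 1/2 --
    PD: pen down
    FD 9: (-49,54) -> (-40,54) [heading=0, draw]
    FD 18: (-40,54) -> (-22,54) [heading=0, draw]
    -- iteration 2/2 --
    PD: pen down
    FD 9: (-22,54) -> (-13,54) [heading=0, draw]
    FD 18: (-13,54) -> (5,54) [heading=0, draw]
  ]
]
LT 135: heading 0 -> 135
FD 3: (5,54) -> (2.879,56.121) [heading=135, draw]
PD: pen down
LT 187: heading 135 -> 322
Final: pos=(2.879,56.121), heading=322, 14 segment(s) drawn

Segment lengths:
  seg 1: (0,0) -> (5,0), length = 5
  seg 2: (5,0) -> (-4,0), length = 9
  seg 3: (-4,0) -> (-22,0), length = 18
  seg 4: (-22,0) -> (-31,0), length = 9
  seg 5: (-31,0) -> (-49,0), length = 18
  seg 6: (-49,0) -> (-49,9), length = 9
  seg 7: (-49,9) -> (-49,27), length = 18
  seg 8: (-49,27) -> (-49,36), length = 9
  seg 9: (-49,36) -> (-49,54), length = 18
  seg 10: (-49,54) -> (-40,54), length = 9
  seg 11: (-40,54) -> (-22,54), length = 18
  seg 12: (-22,54) -> (-13,54), length = 9
  seg 13: (-13,54) -> (5,54), length = 18
  seg 14: (5,54) -> (2.879,56.121), length = 3
Total = 170

Answer: 170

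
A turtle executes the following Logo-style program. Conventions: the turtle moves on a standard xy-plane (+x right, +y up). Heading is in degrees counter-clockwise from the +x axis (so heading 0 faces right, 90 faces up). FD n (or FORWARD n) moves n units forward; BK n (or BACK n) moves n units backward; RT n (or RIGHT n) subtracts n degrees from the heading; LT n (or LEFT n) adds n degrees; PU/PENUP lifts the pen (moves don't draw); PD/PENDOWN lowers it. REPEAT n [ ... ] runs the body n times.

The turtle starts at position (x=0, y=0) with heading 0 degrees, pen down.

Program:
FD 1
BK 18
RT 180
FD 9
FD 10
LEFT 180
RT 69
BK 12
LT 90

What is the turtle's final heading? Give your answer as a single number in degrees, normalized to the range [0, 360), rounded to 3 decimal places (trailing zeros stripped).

Executing turtle program step by step:
Start: pos=(0,0), heading=0, pen down
FD 1: (0,0) -> (1,0) [heading=0, draw]
BK 18: (1,0) -> (-17,0) [heading=0, draw]
RT 180: heading 0 -> 180
FD 9: (-17,0) -> (-26,0) [heading=180, draw]
FD 10: (-26,0) -> (-36,0) [heading=180, draw]
LT 180: heading 180 -> 0
RT 69: heading 0 -> 291
BK 12: (-36,0) -> (-40.3,11.203) [heading=291, draw]
LT 90: heading 291 -> 21
Final: pos=(-40.3,11.203), heading=21, 5 segment(s) drawn

Answer: 21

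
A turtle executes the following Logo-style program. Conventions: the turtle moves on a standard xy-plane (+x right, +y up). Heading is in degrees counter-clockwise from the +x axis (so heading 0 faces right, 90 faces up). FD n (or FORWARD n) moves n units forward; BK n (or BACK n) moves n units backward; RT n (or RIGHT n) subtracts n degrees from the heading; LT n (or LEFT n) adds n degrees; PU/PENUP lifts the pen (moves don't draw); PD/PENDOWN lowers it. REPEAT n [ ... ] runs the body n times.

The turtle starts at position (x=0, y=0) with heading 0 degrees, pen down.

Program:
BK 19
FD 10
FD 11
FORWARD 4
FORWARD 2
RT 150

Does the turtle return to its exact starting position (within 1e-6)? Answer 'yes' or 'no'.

Answer: no

Derivation:
Executing turtle program step by step:
Start: pos=(0,0), heading=0, pen down
BK 19: (0,0) -> (-19,0) [heading=0, draw]
FD 10: (-19,0) -> (-9,0) [heading=0, draw]
FD 11: (-9,0) -> (2,0) [heading=0, draw]
FD 4: (2,0) -> (6,0) [heading=0, draw]
FD 2: (6,0) -> (8,0) [heading=0, draw]
RT 150: heading 0 -> 210
Final: pos=(8,0), heading=210, 5 segment(s) drawn

Start position: (0, 0)
Final position: (8, 0)
Distance = 8; >= 1e-6 -> NOT closed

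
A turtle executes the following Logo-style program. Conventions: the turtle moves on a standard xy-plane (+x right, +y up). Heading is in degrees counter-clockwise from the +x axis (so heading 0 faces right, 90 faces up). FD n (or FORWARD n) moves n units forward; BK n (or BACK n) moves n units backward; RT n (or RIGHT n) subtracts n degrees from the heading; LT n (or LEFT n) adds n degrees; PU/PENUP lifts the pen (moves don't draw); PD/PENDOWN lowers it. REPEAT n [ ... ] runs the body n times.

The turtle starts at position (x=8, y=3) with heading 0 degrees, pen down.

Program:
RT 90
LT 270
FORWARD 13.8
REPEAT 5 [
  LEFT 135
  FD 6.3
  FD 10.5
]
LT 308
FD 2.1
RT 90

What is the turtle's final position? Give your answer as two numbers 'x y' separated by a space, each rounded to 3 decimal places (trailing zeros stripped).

Executing turtle program step by step:
Start: pos=(8,3), heading=0, pen down
RT 90: heading 0 -> 270
LT 270: heading 270 -> 180
FD 13.8: (8,3) -> (-5.8,3) [heading=180, draw]
REPEAT 5 [
  -- iteration 1/5 --
  LT 135: heading 180 -> 315
  FD 6.3: (-5.8,3) -> (-1.345,-1.455) [heading=315, draw]
  FD 10.5: (-1.345,-1.455) -> (6.079,-8.879) [heading=315, draw]
  -- iteration 2/5 --
  LT 135: heading 315 -> 90
  FD 6.3: (6.079,-8.879) -> (6.079,-2.579) [heading=90, draw]
  FD 10.5: (6.079,-2.579) -> (6.079,7.921) [heading=90, draw]
  -- iteration 3/5 --
  LT 135: heading 90 -> 225
  FD 6.3: (6.079,7.921) -> (1.625,3.466) [heading=225, draw]
  FD 10.5: (1.625,3.466) -> (-5.8,-3.959) [heading=225, draw]
  -- iteration 4/5 --
  LT 135: heading 225 -> 0
  FD 6.3: (-5.8,-3.959) -> (0.5,-3.959) [heading=0, draw]
  FD 10.5: (0.5,-3.959) -> (11,-3.959) [heading=0, draw]
  -- iteration 5/5 --
  LT 135: heading 0 -> 135
  FD 6.3: (11,-3.959) -> (6.545,0.496) [heading=135, draw]
  FD 10.5: (6.545,0.496) -> (-0.879,7.921) [heading=135, draw]
]
LT 308: heading 135 -> 83
FD 2.1: (-0.879,7.921) -> (-0.623,10.005) [heading=83, draw]
RT 90: heading 83 -> 353
Final: pos=(-0.623,10.005), heading=353, 12 segment(s) drawn

Answer: -0.623 10.005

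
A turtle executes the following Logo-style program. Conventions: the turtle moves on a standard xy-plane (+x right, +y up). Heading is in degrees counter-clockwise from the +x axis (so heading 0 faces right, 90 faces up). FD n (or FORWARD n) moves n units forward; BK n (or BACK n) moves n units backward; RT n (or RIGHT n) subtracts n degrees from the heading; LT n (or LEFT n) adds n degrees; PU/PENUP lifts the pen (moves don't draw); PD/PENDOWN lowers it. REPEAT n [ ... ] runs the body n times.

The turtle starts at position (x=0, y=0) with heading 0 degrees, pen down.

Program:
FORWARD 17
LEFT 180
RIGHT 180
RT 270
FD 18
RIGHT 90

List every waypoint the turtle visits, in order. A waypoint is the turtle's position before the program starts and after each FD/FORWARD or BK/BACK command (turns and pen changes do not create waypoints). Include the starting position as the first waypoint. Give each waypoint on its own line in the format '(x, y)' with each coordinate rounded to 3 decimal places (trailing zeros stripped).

Answer: (0, 0)
(17, 0)
(17, 18)

Derivation:
Executing turtle program step by step:
Start: pos=(0,0), heading=0, pen down
FD 17: (0,0) -> (17,0) [heading=0, draw]
LT 180: heading 0 -> 180
RT 180: heading 180 -> 0
RT 270: heading 0 -> 90
FD 18: (17,0) -> (17,18) [heading=90, draw]
RT 90: heading 90 -> 0
Final: pos=(17,18), heading=0, 2 segment(s) drawn
Waypoints (3 total):
(0, 0)
(17, 0)
(17, 18)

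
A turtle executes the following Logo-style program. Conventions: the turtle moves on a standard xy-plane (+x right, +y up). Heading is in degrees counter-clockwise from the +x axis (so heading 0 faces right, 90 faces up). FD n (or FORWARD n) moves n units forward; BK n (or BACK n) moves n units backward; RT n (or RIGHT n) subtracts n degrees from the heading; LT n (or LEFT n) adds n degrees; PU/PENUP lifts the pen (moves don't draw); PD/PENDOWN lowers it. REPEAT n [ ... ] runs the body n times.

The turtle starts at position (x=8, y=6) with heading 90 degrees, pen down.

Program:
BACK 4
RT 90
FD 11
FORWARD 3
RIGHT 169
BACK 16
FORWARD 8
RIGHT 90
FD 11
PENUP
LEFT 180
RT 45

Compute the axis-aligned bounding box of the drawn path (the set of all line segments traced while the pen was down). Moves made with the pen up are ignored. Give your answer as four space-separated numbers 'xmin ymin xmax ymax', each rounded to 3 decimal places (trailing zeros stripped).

Answer: 8 2 37.706 14.324

Derivation:
Executing turtle program step by step:
Start: pos=(8,6), heading=90, pen down
BK 4: (8,6) -> (8,2) [heading=90, draw]
RT 90: heading 90 -> 0
FD 11: (8,2) -> (19,2) [heading=0, draw]
FD 3: (19,2) -> (22,2) [heading=0, draw]
RT 169: heading 0 -> 191
BK 16: (22,2) -> (37.706,5.053) [heading=191, draw]
FD 8: (37.706,5.053) -> (29.853,3.526) [heading=191, draw]
RT 90: heading 191 -> 101
FD 11: (29.853,3.526) -> (27.754,14.324) [heading=101, draw]
PU: pen up
LT 180: heading 101 -> 281
RT 45: heading 281 -> 236
Final: pos=(27.754,14.324), heading=236, 6 segment(s) drawn

Segment endpoints: x in {8, 19, 22, 27.754, 29.853, 37.706}, y in {2, 3.526, 5.053, 6, 14.324}
xmin=8, ymin=2, xmax=37.706, ymax=14.324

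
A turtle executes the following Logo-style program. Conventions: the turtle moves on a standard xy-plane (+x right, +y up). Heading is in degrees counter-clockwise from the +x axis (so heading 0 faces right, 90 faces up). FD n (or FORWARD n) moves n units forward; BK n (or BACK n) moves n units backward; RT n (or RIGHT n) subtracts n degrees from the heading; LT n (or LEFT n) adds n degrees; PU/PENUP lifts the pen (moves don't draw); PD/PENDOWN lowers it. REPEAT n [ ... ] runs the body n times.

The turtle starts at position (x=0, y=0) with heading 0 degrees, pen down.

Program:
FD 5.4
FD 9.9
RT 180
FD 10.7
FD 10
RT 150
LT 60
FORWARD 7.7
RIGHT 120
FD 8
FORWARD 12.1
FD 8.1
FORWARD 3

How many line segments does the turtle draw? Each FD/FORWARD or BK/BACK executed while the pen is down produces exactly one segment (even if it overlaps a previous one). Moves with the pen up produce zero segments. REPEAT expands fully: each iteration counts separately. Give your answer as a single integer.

Answer: 9

Derivation:
Executing turtle program step by step:
Start: pos=(0,0), heading=0, pen down
FD 5.4: (0,0) -> (5.4,0) [heading=0, draw]
FD 9.9: (5.4,0) -> (15.3,0) [heading=0, draw]
RT 180: heading 0 -> 180
FD 10.7: (15.3,0) -> (4.6,0) [heading=180, draw]
FD 10: (4.6,0) -> (-5.4,0) [heading=180, draw]
RT 150: heading 180 -> 30
LT 60: heading 30 -> 90
FD 7.7: (-5.4,0) -> (-5.4,7.7) [heading=90, draw]
RT 120: heading 90 -> 330
FD 8: (-5.4,7.7) -> (1.528,3.7) [heading=330, draw]
FD 12.1: (1.528,3.7) -> (12.007,-2.35) [heading=330, draw]
FD 8.1: (12.007,-2.35) -> (19.022,-6.4) [heading=330, draw]
FD 3: (19.022,-6.4) -> (21.62,-7.9) [heading=330, draw]
Final: pos=(21.62,-7.9), heading=330, 9 segment(s) drawn
Segments drawn: 9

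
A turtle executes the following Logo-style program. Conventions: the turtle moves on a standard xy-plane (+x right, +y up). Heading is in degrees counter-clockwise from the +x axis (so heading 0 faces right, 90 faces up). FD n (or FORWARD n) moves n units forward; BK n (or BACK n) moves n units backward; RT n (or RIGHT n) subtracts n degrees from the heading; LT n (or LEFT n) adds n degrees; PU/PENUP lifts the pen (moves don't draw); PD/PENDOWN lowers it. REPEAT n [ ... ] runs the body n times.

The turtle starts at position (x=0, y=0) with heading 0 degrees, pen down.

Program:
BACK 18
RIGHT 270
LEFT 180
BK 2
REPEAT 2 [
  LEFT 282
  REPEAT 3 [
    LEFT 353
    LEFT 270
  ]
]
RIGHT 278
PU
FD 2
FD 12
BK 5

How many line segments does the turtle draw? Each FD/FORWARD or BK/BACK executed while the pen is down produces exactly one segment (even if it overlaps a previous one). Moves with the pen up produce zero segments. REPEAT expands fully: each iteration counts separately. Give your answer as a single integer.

Executing turtle program step by step:
Start: pos=(0,0), heading=0, pen down
BK 18: (0,0) -> (-18,0) [heading=0, draw]
RT 270: heading 0 -> 90
LT 180: heading 90 -> 270
BK 2: (-18,0) -> (-18,2) [heading=270, draw]
REPEAT 2 [
  -- iteration 1/2 --
  LT 282: heading 270 -> 192
  REPEAT 3 [
    -- iteration 1/3 --
    LT 353: heading 192 -> 185
    LT 270: heading 185 -> 95
    -- iteration 2/3 --
    LT 353: heading 95 -> 88
    LT 270: heading 88 -> 358
    -- iteration 3/3 --
    LT 353: heading 358 -> 351
    LT 270: heading 351 -> 261
  ]
  -- iteration 2/2 --
  LT 282: heading 261 -> 183
  REPEAT 3 [
    -- iteration 1/3 --
    LT 353: heading 183 -> 176
    LT 270: heading 176 -> 86
    -- iteration 2/3 --
    LT 353: heading 86 -> 79
    LT 270: heading 79 -> 349
    -- iteration 3/3 --
    LT 353: heading 349 -> 342
    LT 270: heading 342 -> 252
  ]
]
RT 278: heading 252 -> 334
PU: pen up
FD 2: (-18,2) -> (-16.202,1.123) [heading=334, move]
FD 12: (-16.202,1.123) -> (-5.417,-4.137) [heading=334, move]
BK 5: (-5.417,-4.137) -> (-9.911,-1.945) [heading=334, move]
Final: pos=(-9.911,-1.945), heading=334, 2 segment(s) drawn
Segments drawn: 2

Answer: 2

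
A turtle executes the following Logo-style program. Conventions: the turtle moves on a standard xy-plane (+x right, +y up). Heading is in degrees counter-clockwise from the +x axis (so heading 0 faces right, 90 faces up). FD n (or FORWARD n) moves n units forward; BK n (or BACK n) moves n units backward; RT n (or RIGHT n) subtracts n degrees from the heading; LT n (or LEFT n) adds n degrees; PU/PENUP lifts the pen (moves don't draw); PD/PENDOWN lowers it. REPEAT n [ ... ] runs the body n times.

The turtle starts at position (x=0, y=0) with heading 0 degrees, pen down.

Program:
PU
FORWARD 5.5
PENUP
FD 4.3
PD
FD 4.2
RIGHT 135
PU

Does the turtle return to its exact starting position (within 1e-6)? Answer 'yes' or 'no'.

Answer: no

Derivation:
Executing turtle program step by step:
Start: pos=(0,0), heading=0, pen down
PU: pen up
FD 5.5: (0,0) -> (5.5,0) [heading=0, move]
PU: pen up
FD 4.3: (5.5,0) -> (9.8,0) [heading=0, move]
PD: pen down
FD 4.2: (9.8,0) -> (14,0) [heading=0, draw]
RT 135: heading 0 -> 225
PU: pen up
Final: pos=(14,0), heading=225, 1 segment(s) drawn

Start position: (0, 0)
Final position: (14, 0)
Distance = 14; >= 1e-6 -> NOT closed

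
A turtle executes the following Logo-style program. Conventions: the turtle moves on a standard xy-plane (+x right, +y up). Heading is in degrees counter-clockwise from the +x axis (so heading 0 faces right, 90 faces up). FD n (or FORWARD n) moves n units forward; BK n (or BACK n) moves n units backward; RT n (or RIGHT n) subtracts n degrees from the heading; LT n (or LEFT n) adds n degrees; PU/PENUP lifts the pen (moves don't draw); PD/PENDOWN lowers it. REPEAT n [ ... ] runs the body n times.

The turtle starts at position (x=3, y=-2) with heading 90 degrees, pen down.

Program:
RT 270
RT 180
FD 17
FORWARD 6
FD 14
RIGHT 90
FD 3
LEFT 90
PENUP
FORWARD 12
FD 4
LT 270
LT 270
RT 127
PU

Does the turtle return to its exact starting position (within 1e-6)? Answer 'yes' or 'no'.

Answer: no

Derivation:
Executing turtle program step by step:
Start: pos=(3,-2), heading=90, pen down
RT 270: heading 90 -> 180
RT 180: heading 180 -> 0
FD 17: (3,-2) -> (20,-2) [heading=0, draw]
FD 6: (20,-2) -> (26,-2) [heading=0, draw]
FD 14: (26,-2) -> (40,-2) [heading=0, draw]
RT 90: heading 0 -> 270
FD 3: (40,-2) -> (40,-5) [heading=270, draw]
LT 90: heading 270 -> 0
PU: pen up
FD 12: (40,-5) -> (52,-5) [heading=0, move]
FD 4: (52,-5) -> (56,-5) [heading=0, move]
LT 270: heading 0 -> 270
LT 270: heading 270 -> 180
RT 127: heading 180 -> 53
PU: pen up
Final: pos=(56,-5), heading=53, 4 segment(s) drawn

Start position: (3, -2)
Final position: (56, -5)
Distance = 53.085; >= 1e-6 -> NOT closed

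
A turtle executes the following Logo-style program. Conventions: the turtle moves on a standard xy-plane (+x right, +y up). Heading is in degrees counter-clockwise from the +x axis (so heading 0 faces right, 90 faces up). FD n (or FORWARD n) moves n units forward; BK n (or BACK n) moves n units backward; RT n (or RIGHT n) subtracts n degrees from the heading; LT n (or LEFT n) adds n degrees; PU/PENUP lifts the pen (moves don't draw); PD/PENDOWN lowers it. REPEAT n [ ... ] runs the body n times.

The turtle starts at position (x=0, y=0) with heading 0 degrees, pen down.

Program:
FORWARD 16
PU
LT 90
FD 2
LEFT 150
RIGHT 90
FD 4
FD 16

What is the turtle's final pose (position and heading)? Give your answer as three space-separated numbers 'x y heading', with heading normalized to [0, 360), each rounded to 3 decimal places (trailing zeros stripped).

Answer: -1.321 12 150

Derivation:
Executing turtle program step by step:
Start: pos=(0,0), heading=0, pen down
FD 16: (0,0) -> (16,0) [heading=0, draw]
PU: pen up
LT 90: heading 0 -> 90
FD 2: (16,0) -> (16,2) [heading=90, move]
LT 150: heading 90 -> 240
RT 90: heading 240 -> 150
FD 4: (16,2) -> (12.536,4) [heading=150, move]
FD 16: (12.536,4) -> (-1.321,12) [heading=150, move]
Final: pos=(-1.321,12), heading=150, 1 segment(s) drawn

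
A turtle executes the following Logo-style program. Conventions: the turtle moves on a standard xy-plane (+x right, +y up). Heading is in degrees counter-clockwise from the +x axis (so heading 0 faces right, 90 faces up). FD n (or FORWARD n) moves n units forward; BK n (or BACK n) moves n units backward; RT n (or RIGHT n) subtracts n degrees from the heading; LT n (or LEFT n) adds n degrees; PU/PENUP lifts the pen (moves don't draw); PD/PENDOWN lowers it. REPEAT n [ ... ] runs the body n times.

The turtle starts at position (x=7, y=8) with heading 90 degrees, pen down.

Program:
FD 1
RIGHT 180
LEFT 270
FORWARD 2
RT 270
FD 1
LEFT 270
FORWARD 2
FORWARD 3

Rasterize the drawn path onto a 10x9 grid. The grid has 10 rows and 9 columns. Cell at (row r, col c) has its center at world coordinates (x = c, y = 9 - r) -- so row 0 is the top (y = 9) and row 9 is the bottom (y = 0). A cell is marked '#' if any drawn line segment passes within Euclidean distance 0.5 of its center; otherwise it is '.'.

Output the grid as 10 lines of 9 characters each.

Answer: .....###.
######.#.
.........
.........
.........
.........
.........
.........
.........
.........

Derivation:
Segment 0: (7,8) -> (7,9)
Segment 1: (7,9) -> (5,9)
Segment 2: (5,9) -> (5,8)
Segment 3: (5,8) -> (3,8)
Segment 4: (3,8) -> (0,8)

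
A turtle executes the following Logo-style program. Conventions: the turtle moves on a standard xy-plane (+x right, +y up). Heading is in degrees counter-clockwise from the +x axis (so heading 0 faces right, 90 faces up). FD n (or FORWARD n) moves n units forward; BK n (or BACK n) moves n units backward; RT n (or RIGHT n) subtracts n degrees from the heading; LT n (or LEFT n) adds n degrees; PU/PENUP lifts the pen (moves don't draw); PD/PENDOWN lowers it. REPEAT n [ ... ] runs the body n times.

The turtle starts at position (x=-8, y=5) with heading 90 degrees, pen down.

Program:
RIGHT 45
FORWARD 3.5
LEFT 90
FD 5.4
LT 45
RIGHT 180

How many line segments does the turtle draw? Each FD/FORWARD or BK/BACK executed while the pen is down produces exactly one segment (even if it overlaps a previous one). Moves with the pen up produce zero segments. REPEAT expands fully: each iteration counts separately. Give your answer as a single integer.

Answer: 2

Derivation:
Executing turtle program step by step:
Start: pos=(-8,5), heading=90, pen down
RT 45: heading 90 -> 45
FD 3.5: (-8,5) -> (-5.525,7.475) [heading=45, draw]
LT 90: heading 45 -> 135
FD 5.4: (-5.525,7.475) -> (-9.344,11.293) [heading=135, draw]
LT 45: heading 135 -> 180
RT 180: heading 180 -> 0
Final: pos=(-9.344,11.293), heading=0, 2 segment(s) drawn
Segments drawn: 2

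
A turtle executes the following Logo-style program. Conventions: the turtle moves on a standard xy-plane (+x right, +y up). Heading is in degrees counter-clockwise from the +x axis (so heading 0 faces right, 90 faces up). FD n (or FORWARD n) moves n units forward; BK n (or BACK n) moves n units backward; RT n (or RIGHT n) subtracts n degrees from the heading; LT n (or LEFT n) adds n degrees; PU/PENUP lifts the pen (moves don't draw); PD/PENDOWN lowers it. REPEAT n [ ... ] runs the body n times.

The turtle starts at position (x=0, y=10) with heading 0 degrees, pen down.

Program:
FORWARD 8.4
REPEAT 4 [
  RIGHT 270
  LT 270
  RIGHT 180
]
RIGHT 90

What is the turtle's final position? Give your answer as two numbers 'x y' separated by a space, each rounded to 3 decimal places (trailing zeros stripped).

Answer: 8.4 10

Derivation:
Executing turtle program step by step:
Start: pos=(0,10), heading=0, pen down
FD 8.4: (0,10) -> (8.4,10) [heading=0, draw]
REPEAT 4 [
  -- iteration 1/4 --
  RT 270: heading 0 -> 90
  LT 270: heading 90 -> 0
  RT 180: heading 0 -> 180
  -- iteration 2/4 --
  RT 270: heading 180 -> 270
  LT 270: heading 270 -> 180
  RT 180: heading 180 -> 0
  -- iteration 3/4 --
  RT 270: heading 0 -> 90
  LT 270: heading 90 -> 0
  RT 180: heading 0 -> 180
  -- iteration 4/4 --
  RT 270: heading 180 -> 270
  LT 270: heading 270 -> 180
  RT 180: heading 180 -> 0
]
RT 90: heading 0 -> 270
Final: pos=(8.4,10), heading=270, 1 segment(s) drawn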